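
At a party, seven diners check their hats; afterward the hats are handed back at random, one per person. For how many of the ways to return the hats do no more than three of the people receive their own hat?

# with exactly i fixed is C(7,i)·!(7-i); sum over i=0..3:
  i=0: C(7,0)·!7 = 1·1854 = 1854
  i=1: C(7,1)·!6 = 7·265 = 1855
  i=2: C(7,2)·!5 = 21·44 = 924
  i=3: C(7,3)·!4 = 35·9 = 315
Total = 4948.

4948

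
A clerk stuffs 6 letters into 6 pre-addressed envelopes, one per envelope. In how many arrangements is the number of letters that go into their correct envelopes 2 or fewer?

664

Sum C(6,i)·!(6-i) for i = 0..2:
  i=0: C(6,0)·!6 = 1·265 = 265
  i=1: C(6,1)·!5 = 6·44 = 264
  i=2: C(6,2)·!4 = 15·9 = 135
Total = 664.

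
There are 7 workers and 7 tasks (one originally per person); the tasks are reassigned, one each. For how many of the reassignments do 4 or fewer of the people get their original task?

# with exactly i fixed is C(7,i)·!(7-i); sum over i=0..4:
  i=0: C(7,0)·!7 = 1·1854 = 1854
  i=1: C(7,1)·!6 = 7·265 = 1855
  i=2: C(7,2)·!5 = 21·44 = 924
  i=3: C(7,3)·!4 = 35·9 = 315
  i=4: C(7,4)·!3 = 35·2 = 70
Total = 5018.

5018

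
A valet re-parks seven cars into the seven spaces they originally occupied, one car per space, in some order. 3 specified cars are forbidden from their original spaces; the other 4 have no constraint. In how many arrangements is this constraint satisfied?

3216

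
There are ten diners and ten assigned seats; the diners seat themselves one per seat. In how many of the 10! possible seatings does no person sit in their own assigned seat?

1334961

!10 = 10! · Σ_{k=0}^{10} (-1)^k/k!
= 10! - 10!/1! + 10!/2! - 10!/3! + 10!/4! - 10!/5! + 10!/6! - 10!/7! + 10!/8! - 10!/9! + 10!/10!
= 3628800 - 3628800 + 1814400 - 604800 + 151200 - 30240 + 5040 - 720 + 90 - 10 + 1
= 1334961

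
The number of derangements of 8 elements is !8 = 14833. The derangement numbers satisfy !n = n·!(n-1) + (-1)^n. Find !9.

133496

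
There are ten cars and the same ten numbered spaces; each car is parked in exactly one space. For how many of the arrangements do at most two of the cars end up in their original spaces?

3337406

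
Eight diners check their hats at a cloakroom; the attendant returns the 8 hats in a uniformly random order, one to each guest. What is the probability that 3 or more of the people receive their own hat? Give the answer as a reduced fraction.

647/8064

Favorable outcomes: Σ_{i≥3} C(8,i)·!(8-i) = 56·44 + 70·9 + 56·2 + 28·1 + 8·0 + 1·1 = 3235.
Total outcomes: 8! = 40320.
Probability = 3235/40320 = 647/8064.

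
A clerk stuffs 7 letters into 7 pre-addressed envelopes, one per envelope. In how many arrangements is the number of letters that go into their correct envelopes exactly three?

315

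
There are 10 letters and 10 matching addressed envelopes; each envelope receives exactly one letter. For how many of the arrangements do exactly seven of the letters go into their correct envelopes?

240

Choose which 7 of the 10 are fixed: C(10,7) = 120.
The remaining 3 must be deranged: !3 = 2.
Total: 120 × 2 = 240.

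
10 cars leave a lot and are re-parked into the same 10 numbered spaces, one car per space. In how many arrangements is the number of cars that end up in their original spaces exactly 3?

222480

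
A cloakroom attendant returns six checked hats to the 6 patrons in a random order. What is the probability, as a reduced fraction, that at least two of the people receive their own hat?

Favorable outcomes: Σ_{i≥2} C(6,i)·!(6-i) = 15·9 + 20·2 + 15·1 + 6·0 + 1·1 = 191.
Total outcomes: 6! = 720.
Probability = 191/720 = 191/720.

191/720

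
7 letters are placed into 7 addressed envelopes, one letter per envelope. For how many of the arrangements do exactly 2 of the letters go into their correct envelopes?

924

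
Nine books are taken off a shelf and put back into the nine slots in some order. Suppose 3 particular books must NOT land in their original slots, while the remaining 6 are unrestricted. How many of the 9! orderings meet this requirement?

Let A_j be the event that the j-th constrained one is fixed. By inclusion-exclusion over the 3 events:
Σ_{j=0}^{3} (-1)^j C(3,j)(9-j)!
= C(3,0)·9! - C(3,1)·8! + C(3,2)·7! - C(3,3)·6!
= 362880 - 120960 + 15120 - 720
= 256320

256320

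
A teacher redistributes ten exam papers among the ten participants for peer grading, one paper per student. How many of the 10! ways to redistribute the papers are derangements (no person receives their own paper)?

!10 is the nearest integer to 10!/e.
10! = 3628800, and 3628800/e ≈ 1334960.92, so !10 = 1334961.

1334961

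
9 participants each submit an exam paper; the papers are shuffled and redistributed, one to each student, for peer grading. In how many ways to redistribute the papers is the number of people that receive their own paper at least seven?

37

# with exactly i fixed is C(9,i)·!(9-i); sum over i=7..9:
  i=7: C(9,7)·!2 = 36·1 = 36
  i=8: C(9,8)·!1 = 9·0 = 0
  i=9: C(9,9)·!0 = 1·1 = 1
Total = 37.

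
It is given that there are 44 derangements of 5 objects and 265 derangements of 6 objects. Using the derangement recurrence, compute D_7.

1854

D_7 = (7-1)·(D_6 + D_5) = 6·(265 + 44) = 6·309 = 1854.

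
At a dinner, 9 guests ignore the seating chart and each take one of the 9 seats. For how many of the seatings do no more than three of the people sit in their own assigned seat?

355997

Sum C(9,i)·!(9-i) for i = 0..3:
  i=0: C(9,0)·!9 = 1·133496 = 133496
  i=1: C(9,1)·!8 = 9·14833 = 133497
  i=2: C(9,2)·!7 = 36·1854 = 66744
  i=3: C(9,3)·!6 = 84·265 = 22260
Total = 355997.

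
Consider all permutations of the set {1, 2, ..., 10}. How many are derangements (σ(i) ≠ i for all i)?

1334961

The subfactorial !10 = [10!/e] (nearest integer).
10! = 3628800, and 3628800/e ≈ 1334960.92, so !10 = 1334961.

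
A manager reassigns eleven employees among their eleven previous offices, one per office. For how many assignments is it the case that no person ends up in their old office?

The number of derangements of 11 is !11 = Σ_{k=0}^{11} (-1)^k·11!/k!
= 11! - 11!/1! + 11!/2! - 11!/3! + 11!/4! - 11!/5! + 11!/6! - 11!/7! + 11!/8! - 11!/9! + 11!/10! - 11!/11!
= 39916800 - 39916800 + 19958400 - 6652800 + 1663200 - 332640 + 55440 - 7920 + 990 - 110 + 11 - 1
= 14684570

14684570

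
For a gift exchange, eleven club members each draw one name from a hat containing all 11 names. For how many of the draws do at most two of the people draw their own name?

36711421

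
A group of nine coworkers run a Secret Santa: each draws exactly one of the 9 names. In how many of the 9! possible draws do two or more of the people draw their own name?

95887

# with exactly i fixed is C(9,i)·!(9-i); sum over i=2..9:
  i=2: C(9,2)·!7 = 36·1854 = 66744
  i=3: C(9,3)·!6 = 84·265 = 22260
  i=4: C(9,4)·!5 = 126·44 = 5544
  i=5: C(9,5)·!4 = 126·9 = 1134
  i=6: C(9,6)·!3 = 84·2 = 168
  i=7: C(9,7)·!2 = 36·1 = 36
  i=8: C(9,8)·!1 = 9·0 = 0
  i=9: C(9,9)·!0 = 1·1 = 1
Total = 95887.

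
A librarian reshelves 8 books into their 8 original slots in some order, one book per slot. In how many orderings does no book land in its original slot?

14833

The subfactorial !8 = [8!/e] (nearest integer).
8! = 40320, and 40320/e ≈ 14832.90, so !8 = 14833.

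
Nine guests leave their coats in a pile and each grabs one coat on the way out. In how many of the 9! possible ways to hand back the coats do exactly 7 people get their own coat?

36

Choose which 7 of the 9 are fixed: C(9,7) = 36.
The other 2 form a derangement: !2 = 1.
Total: 36 × 1 = 36.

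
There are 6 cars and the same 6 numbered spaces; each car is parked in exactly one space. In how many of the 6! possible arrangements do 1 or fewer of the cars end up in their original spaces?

# with exactly i fixed is C(6,i)·!(6-i); sum over i=0..1:
  i=0: C(6,0)·!6 = 1·265 = 265
  i=1: C(6,1)·!5 = 6·44 = 264
Total = 529.

529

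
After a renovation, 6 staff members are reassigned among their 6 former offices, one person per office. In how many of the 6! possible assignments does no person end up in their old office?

!6 is the nearest integer to 6!/e.
6! = 720, and 720/e ≈ 264.87, so !6 = 265.

265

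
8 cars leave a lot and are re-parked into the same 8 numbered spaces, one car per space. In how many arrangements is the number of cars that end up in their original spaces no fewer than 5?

Sum C(8,i)·!(8-i) for i = 5..8:
  i=5: C(8,5)·!3 = 56·2 = 112
  i=6: C(8,6)·!2 = 28·1 = 28
  i=7: C(8,7)·!1 = 8·0 = 0
  i=8: C(8,8)·!0 = 1·1 = 1
Total = 141.

141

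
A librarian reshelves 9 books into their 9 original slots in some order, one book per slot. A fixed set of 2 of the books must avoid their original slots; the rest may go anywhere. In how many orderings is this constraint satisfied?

287280

Inclusion-exclusion on the 2 forbidden self-matches:
Σ_{j=0}^{2} (-1)^j C(2,j)(9-j)!
= C(2,0)·9! - C(2,1)·8! + C(2,2)·7!
= 362880 - 80640 + 5040
= 287280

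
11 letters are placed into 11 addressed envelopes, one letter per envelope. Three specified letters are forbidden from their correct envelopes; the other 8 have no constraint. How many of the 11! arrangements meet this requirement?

30078720

Inclusion-exclusion on the 3 forbidden self-matches:
Σ_{j=0}^{3} (-1)^j C(3,j)(11-j)!
= C(3,0)·11! - C(3,1)·10! + C(3,2)·9! - C(3,3)·8!
= 39916800 - 10886400 + 1088640 - 40320
= 30078720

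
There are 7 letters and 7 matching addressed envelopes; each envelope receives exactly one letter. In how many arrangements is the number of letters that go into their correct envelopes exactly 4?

70

Pick the 4 fixed positions: C(7,4) = 35 ways.
The remaining 3 must be deranged: !3 = 2.
Total: 35 × 2 = 70.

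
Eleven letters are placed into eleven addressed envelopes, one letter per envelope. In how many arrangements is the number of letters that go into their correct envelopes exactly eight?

Pick the 8 fixed positions: C(11,8) = 165 ways.
The remaining 3 must be deranged: !3 = 2.
Total: 165 × 2 = 330.

330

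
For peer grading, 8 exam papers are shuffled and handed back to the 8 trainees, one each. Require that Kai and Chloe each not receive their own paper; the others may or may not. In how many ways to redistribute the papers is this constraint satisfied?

Let A_j be the event that the j-th constrained one is fixed. By inclusion-exclusion over the 2 events:
Σ_{j=0}^{2} (-1)^j C(2,j)(8-j)!
= C(2,0)·8! - C(2,1)·7! + C(2,2)·6!
= 40320 - 10080 + 720
= 30960

30960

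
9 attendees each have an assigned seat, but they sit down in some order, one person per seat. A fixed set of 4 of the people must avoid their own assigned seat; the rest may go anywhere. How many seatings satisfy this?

229080

Inclusion-exclusion on the 4 forbidden self-matches:
Σ_{j=0}^{4} (-1)^j C(4,j)(9-j)!
= C(4,0)·9! - C(4,1)·8! + C(4,2)·7! - C(4,3)·6! + C(4,4)·5!
= 362880 - 161280 + 30240 - 2880 + 120
= 229080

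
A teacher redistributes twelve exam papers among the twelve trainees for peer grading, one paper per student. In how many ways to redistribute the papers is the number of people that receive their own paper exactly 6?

Pick the 6 fixed positions: C(12,6) = 924 ways.
The remaining 6 must be deranged: !6 = 265.
Total: 924 × 265 = 244860.

244860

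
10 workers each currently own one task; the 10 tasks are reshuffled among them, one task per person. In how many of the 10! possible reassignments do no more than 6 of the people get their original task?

3628514

Sum C(10,i)·!(10-i) for i = 0..6:
  i=0: C(10,0)·!10 = 1·1334961 = 1334961
  i=1: C(10,1)·!9 = 10·133496 = 1334960
  i=2: C(10,2)·!8 = 45·14833 = 667485
  i=3: C(10,3)·!7 = 120·1854 = 222480
  i=4: C(10,4)·!6 = 210·265 = 55650
  i=5: C(10,5)·!5 = 252·44 = 11088
  i=6: C(10,6)·!4 = 210·9 = 1890
Total = 3628514.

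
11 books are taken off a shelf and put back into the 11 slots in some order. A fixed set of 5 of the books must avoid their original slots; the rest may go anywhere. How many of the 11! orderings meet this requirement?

25022880

Let A_j be the event that the j-th constrained one is fixed. By inclusion-exclusion over the 5 events:
Σ_{j=0}^{5} (-1)^j C(5,j)(11-j)!
= C(5,0)·11! - C(5,1)·10! + C(5,2)·9! - C(5,3)·8! + C(5,4)·7! - C(5,5)·6!
= 39916800 - 18144000 + 3628800 - 403200 + 25200 - 720
= 25022880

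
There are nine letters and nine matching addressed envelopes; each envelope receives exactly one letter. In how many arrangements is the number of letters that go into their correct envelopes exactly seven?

36

Pick the 7 fixed positions: C(9,7) = 36 ways.
The other 2 form a derangement: !2 = 1.
Total: 36 × 1 = 36.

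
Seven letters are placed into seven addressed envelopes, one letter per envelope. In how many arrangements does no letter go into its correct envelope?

1854

!7 = 7! · Σ_{k=0}^{7} (-1)^k/k!
= 7! - 7!/1! + 7!/2! - 7!/3! + 7!/4! - 7!/5! + 7!/6! - 7!/7!
= 5040 - 5040 + 2520 - 840 + 210 - 42 + 7 - 1
= 1854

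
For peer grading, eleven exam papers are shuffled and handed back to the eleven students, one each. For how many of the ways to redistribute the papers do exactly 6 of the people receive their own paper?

20328

Choose which 6 of the 11 are fixed: C(11,6) = 462.
The other 5 form a derangement: !5 = 44.
Total: 462 × 44 = 20328.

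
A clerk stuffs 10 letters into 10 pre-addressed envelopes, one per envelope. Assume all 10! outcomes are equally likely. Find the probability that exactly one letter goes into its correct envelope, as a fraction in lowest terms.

16687/45360

Favorable outcomes: C(10,1)·!9 = 10·133496 = 1334960.
Total outcomes: 10! = 3628800.
Probability = 1334960/3628800 = 16687/45360.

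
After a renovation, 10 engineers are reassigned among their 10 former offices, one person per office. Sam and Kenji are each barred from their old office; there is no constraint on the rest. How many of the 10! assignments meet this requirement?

2943360

Let A_j be the event that the j-th constrained one is fixed. By inclusion-exclusion over the 2 events:
Σ_{j=0}^{2} (-1)^j C(2,j)(10-j)!
= C(2,0)·10! - C(2,1)·9! + C(2,2)·8!
= 3628800 - 725760 + 40320
= 2943360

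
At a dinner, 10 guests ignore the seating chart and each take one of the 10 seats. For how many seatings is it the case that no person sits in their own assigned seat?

1334961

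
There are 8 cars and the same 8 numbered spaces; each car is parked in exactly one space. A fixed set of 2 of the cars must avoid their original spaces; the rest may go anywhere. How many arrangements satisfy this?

30960

Inclusion-exclusion on the 2 forbidden self-matches:
Σ_{j=0}^{2} (-1)^j C(2,j)(8-j)!
= C(2,0)·8! - C(2,1)·7! + C(2,2)·6!
= 40320 - 10080 + 720
= 30960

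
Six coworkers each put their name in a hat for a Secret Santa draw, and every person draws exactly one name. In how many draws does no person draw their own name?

!6 = 6! · Σ_{k=0}^{6} (-1)^k/k!
= 6! - 6!/1! + 6!/2! - 6!/3! + 6!/4! - 6!/5! + 6!/6!
= 720 - 720 + 360 - 120 + 30 - 6 + 1
= 265

265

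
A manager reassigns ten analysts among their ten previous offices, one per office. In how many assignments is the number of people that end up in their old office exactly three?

222480

Pick the 3 fixed positions: C(10,3) = 120 ways.
The remaining 7 must be deranged: !7 = 1854.
Total: 120 × 1854 = 222480.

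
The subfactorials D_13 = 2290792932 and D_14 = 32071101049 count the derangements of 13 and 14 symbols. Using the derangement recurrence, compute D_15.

481066515734

D_15 = (15-1)·(D_14 + D_13) = 14·(32071101049 + 2290792932) = 14·34361893981 = 481066515734.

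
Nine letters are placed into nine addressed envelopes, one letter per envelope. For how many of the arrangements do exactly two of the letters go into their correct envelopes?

Pick the 2 fixed positions: C(9,2) = 36 ways.
The remaining 7 must be deranged: !7 = 1854.
Total: 36 × 1854 = 66744.

66744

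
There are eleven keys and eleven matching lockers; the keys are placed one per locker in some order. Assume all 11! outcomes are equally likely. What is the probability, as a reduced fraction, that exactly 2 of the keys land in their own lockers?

16687/90720

Favorable outcomes: C(11,2)·!9 = 55·133496 = 7342280.
Total outcomes: 11! = 39916800.
Probability = 7342280/39916800 = 16687/90720.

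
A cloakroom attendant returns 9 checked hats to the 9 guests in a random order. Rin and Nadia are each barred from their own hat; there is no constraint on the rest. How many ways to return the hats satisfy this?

Let A_j be the event that the j-th constrained one is fixed. By inclusion-exclusion over the 2 events:
Σ_{j=0}^{2} (-1)^j C(2,j)(9-j)!
= C(2,0)·9! - C(2,1)·8! + C(2,2)·7!
= 362880 - 80640 + 5040
= 287280

287280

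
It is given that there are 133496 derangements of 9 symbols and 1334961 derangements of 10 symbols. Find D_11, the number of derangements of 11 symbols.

14684570

D_11 = (11-1)·(D_10 + D_9) = 10·(1334961 + 133496) = 10·1468457 = 14684570.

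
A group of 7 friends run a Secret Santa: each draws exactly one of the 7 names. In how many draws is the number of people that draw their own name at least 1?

Sum C(7,i)·!(7-i) for i = 1..7:
  i=1: C(7,1)·!6 = 7·265 = 1855
  i=2: C(7,2)·!5 = 21·44 = 924
  i=3: C(7,3)·!4 = 35·9 = 315
  i=4: C(7,4)·!3 = 35·2 = 70
  i=5: C(7,5)·!2 = 21·1 = 21
  i=6: C(7,6)·!1 = 7·0 = 0
  i=7: C(7,7)·!0 = 1·1 = 1
Total = 3186.

3186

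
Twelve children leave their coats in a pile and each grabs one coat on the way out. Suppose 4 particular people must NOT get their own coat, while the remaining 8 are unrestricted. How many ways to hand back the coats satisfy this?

339696000

Inclusion-exclusion on the 4 forbidden self-matches:
Σ_{j=0}^{4} (-1)^j C(4,j)(12-j)!
= C(4,0)·12! - C(4,1)·11! + C(4,2)·10! - C(4,3)·9! + C(4,4)·8!
= 479001600 - 159667200 + 21772800 - 1451520 + 40320
= 339696000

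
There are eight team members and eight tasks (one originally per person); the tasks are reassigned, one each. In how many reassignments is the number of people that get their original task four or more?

Sum C(8,i)·!(8-i) for i = 4..8:
  i=4: C(8,4)·!4 = 70·9 = 630
  i=5: C(8,5)·!3 = 56·2 = 112
  i=6: C(8,6)·!2 = 28·1 = 28
  i=7: C(8,7)·!1 = 8·0 = 0
  i=8: C(8,8)·!0 = 1·1 = 1
Total = 771.

771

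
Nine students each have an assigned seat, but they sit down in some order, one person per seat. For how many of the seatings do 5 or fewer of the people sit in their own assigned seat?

# with exactly i fixed is C(9,i)·!(9-i); sum over i=0..5:
  i=0: C(9,0)·!9 = 1·133496 = 133496
  i=1: C(9,1)·!8 = 9·14833 = 133497
  i=2: C(9,2)·!7 = 36·1854 = 66744
  i=3: C(9,3)·!6 = 84·265 = 22260
  i=4: C(9,4)·!5 = 126·44 = 5544
  i=5: C(9,5)·!4 = 126·9 = 1134
Total = 362675.

362675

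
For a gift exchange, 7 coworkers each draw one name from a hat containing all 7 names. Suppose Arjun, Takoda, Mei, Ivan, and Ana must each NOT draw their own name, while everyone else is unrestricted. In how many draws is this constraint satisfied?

Inclusion-exclusion on the 5 forbidden self-matches:
Σ_{j=0}^{5} (-1)^j C(5,j)(7-j)!
= C(5,0)·7! - C(5,1)·6! + C(5,2)·5! - C(5,3)·4! + C(5,4)·3! - C(5,5)·2!
= 5040 - 3600 + 1200 - 240 + 30 - 2
= 2428

2428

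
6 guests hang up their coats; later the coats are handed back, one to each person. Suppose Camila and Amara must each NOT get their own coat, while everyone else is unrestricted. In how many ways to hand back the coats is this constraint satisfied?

Let A_j be the event that the j-th constrained one is fixed. By inclusion-exclusion over the 2 events:
Σ_{j=0}^{2} (-1)^j C(2,j)(6-j)!
= C(2,0)·6! - C(2,1)·5! + C(2,2)·4!
= 720 - 240 + 24
= 504

504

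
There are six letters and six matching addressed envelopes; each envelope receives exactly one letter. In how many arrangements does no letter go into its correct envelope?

265

!6 is the nearest integer to 6!/e.
6! = 720, and 720/e ≈ 264.87, so !6 = 265.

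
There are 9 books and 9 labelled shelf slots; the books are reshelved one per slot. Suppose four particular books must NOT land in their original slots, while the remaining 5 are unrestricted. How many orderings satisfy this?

229080

Inclusion-exclusion on the 4 forbidden self-matches:
Σ_{j=0}^{4} (-1)^j C(4,j)(9-j)!
= C(4,0)·9! - C(4,1)·8! + C(4,2)·7! - C(4,3)·6! + C(4,4)·5!
= 362880 - 161280 + 30240 - 2880 + 120
= 229080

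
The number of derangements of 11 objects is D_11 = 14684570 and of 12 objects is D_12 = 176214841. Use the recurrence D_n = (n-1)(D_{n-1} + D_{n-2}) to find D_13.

2290792932

D_13 = (13-1)·(D_12 + D_11) = 12·(176214841 + 14684570) = 12·190899411 = 2290792932.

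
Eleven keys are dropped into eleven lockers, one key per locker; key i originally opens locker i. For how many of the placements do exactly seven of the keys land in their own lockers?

2970

Pick the 7 fixed positions: C(11,7) = 330 ways.
The other 4 form a derangement: !4 = 9.
Total: 330 × 9 = 2970.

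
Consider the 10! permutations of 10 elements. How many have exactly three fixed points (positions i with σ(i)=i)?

222480

Choose which 3 of the 10 are fixed: C(10,3) = 120.
The other 7 form a derangement: !7 = 1854.
Total: 120 × 1854 = 222480.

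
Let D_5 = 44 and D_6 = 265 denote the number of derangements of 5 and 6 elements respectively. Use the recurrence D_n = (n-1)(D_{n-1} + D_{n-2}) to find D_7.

1854

D_7 = (7-1)·(D_6 + D_5) = 6·(265 + 44) = 6·309 = 1854.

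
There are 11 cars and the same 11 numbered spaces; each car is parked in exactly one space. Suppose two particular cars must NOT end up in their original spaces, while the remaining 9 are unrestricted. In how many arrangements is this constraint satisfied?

Let A_j be the event that the j-th constrained one is fixed. By inclusion-exclusion over the 2 events:
Σ_{j=0}^{2} (-1)^j C(2,j)(11-j)!
= C(2,0)·11! - C(2,1)·10! + C(2,2)·9!
= 39916800 - 7257600 + 362880
= 33022080

33022080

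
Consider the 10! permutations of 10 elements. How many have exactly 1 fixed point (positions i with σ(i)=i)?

1334960

Pick the single fixed position: C(10,1) = 10 ways.
The remaining 9 must be deranged: !9 = 133496.
Total: 10 × 133496 = 1334960.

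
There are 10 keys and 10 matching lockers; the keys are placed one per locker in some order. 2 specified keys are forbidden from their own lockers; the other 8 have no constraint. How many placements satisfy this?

Let A_j be the event that the j-th constrained one is fixed. By inclusion-exclusion over the 2 events:
Σ_{j=0}^{2} (-1)^j C(2,j)(10-j)!
= C(2,0)·10! - C(2,1)·9! + C(2,2)·8!
= 3628800 - 725760 + 40320
= 2943360

2943360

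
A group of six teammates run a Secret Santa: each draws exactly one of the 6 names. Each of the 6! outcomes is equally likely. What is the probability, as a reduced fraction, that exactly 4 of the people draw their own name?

Favorable outcomes: C(6,4)·!2 = 15·1 = 15.
Total outcomes: 6! = 720.
Probability = 15/720 = 1/48.

1/48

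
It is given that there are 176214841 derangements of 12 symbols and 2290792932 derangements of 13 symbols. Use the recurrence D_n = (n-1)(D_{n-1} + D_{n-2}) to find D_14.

D_14 = (14-1)·(D_13 + D_12) = 13·(2290792932 + 176214841) = 13·2467007773 = 32071101049.

32071101049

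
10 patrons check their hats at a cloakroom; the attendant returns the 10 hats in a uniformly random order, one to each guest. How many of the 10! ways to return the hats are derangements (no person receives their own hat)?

By inclusion-exclusion, !10 = Σ (-1)^k · 10!/k! for k=0..10
= 10! - 10!/1! + 10!/2! - 10!/3! + 10!/4! - 10!/5! + 10!/6! - 10!/7! + 10!/8! - 10!/9! + 10!/10!
= 3628800 - 3628800 + 1814400 - 604800 + 151200 - 30240 + 5040 - 720 + 90 - 10 + 1
= 1334961

1334961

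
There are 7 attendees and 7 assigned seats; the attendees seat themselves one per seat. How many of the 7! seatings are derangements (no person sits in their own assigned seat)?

1854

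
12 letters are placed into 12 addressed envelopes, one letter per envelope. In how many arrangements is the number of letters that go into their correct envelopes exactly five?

1468368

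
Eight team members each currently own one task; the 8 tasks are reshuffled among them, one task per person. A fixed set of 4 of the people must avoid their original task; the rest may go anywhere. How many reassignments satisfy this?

Let A_j be the event that the j-th constrained one is fixed. By inclusion-exclusion over the 4 events:
Σ_{j=0}^{4} (-1)^j C(4,j)(8-j)!
= C(4,0)·8! - C(4,1)·7! + C(4,2)·6! - C(4,3)·5! + C(4,4)·4!
= 40320 - 20160 + 4320 - 480 + 24
= 24024

24024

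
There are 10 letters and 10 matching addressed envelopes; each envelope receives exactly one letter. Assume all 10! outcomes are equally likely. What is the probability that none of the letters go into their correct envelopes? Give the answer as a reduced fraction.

16481/44800

Favorable outcomes: !10 = 1334961.
Total outcomes: 10! = 3628800.
Probability = 1334961/3628800 = 16481/44800.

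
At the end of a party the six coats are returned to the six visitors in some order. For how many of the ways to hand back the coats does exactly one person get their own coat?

264

Pick the single fixed position: C(6,1) = 6 ways.
The remaining 5 must be deranged: !5 = 44.
Total: 6 × 44 = 264.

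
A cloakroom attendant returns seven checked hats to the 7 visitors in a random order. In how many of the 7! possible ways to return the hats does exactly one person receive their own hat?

1855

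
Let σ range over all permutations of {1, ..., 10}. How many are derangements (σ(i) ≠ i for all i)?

1334961

Use !n = (n-1)(!(n-1) + !(n-2)).
!10 = 9·(133496 + 14833) = 9·148329 = 1334961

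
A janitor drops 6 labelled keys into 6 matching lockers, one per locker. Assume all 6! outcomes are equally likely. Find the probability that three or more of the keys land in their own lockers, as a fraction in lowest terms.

7/90

Favorable outcomes: Σ_{i≥3} C(6,i)·!(6-i) = 20·2 + 15·1 + 6·0 + 1·1 = 56.
Total outcomes: 6! = 720.
Probability = 56/720 = 7/90.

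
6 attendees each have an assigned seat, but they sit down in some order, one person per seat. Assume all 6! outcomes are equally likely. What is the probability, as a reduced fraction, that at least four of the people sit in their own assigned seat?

1/45

Favorable outcomes: Σ_{i≥4} C(6,i)·!(6-i) = 15·1 + 6·0 + 1·1 = 16.
Total outcomes: 6! = 720.
Probability = 16/720 = 1/45.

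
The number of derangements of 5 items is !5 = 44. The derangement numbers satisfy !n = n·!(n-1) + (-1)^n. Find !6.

265

!6 = 6·44 + 1 = 265.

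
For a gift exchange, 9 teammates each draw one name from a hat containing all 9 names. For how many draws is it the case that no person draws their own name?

The subfactorial !9 = [9!/e] (nearest integer).
9! = 362880, and 362880/e ≈ 133496.09, so !9 = 133496.

133496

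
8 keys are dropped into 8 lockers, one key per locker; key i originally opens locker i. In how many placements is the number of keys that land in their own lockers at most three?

39549

Sum C(8,i)·!(8-i) for i = 0..3:
  i=0: C(8,0)·!8 = 1·14833 = 14833
  i=1: C(8,1)·!7 = 8·1854 = 14832
  i=2: C(8,2)·!6 = 28·265 = 7420
  i=3: C(8,3)·!5 = 56·44 = 2464
Total = 39549.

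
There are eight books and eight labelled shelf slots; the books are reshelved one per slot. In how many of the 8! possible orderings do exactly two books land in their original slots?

7420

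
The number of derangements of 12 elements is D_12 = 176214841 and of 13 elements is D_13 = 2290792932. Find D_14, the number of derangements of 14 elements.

32071101049

D_14 = (14-1)·(D_13 + D_12) = 13·(2290792932 + 176214841) = 13·2467007773 = 32071101049.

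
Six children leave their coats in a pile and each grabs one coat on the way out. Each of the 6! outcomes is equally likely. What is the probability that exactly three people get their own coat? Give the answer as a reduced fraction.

1/18

Favorable outcomes: C(6,3)·!3 = 20·2 = 40.
Total outcomes: 6! = 720.
Probability = 40/720 = 1/18.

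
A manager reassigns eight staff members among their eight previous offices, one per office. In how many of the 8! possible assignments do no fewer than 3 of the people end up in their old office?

Sum C(8,i)·!(8-i) for i = 3..8:
  i=3: C(8,3)·!5 = 56·44 = 2464
  i=4: C(8,4)·!4 = 70·9 = 630
  i=5: C(8,5)·!3 = 56·2 = 112
  i=6: C(8,6)·!2 = 28·1 = 28
  i=7: C(8,7)·!1 = 8·0 = 0
  i=8: C(8,8)·!0 = 1·1 = 1
Total = 3235.

3235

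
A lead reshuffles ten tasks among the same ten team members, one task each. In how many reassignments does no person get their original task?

1334961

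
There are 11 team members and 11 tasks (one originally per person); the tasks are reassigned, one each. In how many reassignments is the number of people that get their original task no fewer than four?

# with exactly i fixed is C(11,i)·!(11-i); sum over i=4..11:
  i=4: C(11,4)·!7 = 330·1854 = 611820
  i=5: C(11,5)·!6 = 462·265 = 122430
  i=6: C(11,6)·!5 = 462·44 = 20328
  i=7: C(11,7)·!4 = 330·9 = 2970
  i=8: C(11,8)·!3 = 165·2 = 330
  i=9: C(11,9)·!2 = 55·1 = 55
  i=10: C(11,10)·!1 = 11·0 = 0
  i=11: C(11,11)·!0 = 1·1 = 1
Total = 757934.

757934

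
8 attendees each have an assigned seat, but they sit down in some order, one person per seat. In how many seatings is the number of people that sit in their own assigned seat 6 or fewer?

40319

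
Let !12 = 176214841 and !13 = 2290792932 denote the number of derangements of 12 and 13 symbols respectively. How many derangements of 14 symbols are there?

32071101049

!14 = (14-1)·(!13 + !12) = 13·(2290792932 + 176214841) = 13·2467007773 = 32071101049.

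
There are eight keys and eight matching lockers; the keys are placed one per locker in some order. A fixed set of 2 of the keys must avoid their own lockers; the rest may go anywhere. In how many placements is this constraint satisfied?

Inclusion-exclusion on the 2 forbidden self-matches:
Σ_{j=0}^{2} (-1)^j C(2,j)(8-j)!
= C(2,0)·8! - C(2,1)·7! + C(2,2)·6!
= 40320 - 10080 + 720
= 30960

30960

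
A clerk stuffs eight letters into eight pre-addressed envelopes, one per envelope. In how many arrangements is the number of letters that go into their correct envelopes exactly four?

630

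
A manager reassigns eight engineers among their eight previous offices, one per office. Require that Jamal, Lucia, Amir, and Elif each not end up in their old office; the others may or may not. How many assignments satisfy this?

24024

Let A_j be the event that the j-th constrained one is fixed. By inclusion-exclusion over the 4 events:
Σ_{j=0}^{4} (-1)^j C(4,j)(8-j)!
= C(4,0)·8! - C(4,1)·7! + C(4,2)·6! - C(4,3)·5! + C(4,4)·4!
= 40320 - 20160 + 4320 - 480 + 24
= 24024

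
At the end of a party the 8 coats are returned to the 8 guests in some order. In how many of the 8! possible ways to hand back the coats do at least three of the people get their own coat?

3235

Sum C(8,i)·!(8-i) for i = 3..8:
  i=3: C(8,3)·!5 = 56·44 = 2464
  i=4: C(8,4)·!4 = 70·9 = 630
  i=5: C(8,5)·!3 = 56·2 = 112
  i=6: C(8,6)·!2 = 28·1 = 28
  i=7: C(8,7)·!1 = 8·0 = 0
  i=8: C(8,8)·!0 = 1·1 = 1
Total = 3235.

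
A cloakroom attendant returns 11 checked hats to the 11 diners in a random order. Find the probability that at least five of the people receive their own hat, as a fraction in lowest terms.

Favorable outcomes: Σ_{i≥5} C(11,i)·!(11-i) = 462·265 + 462·44 + 330·9 + 165·2 + 55·1 + 11·0 + 1·1 = 146114.
Total outcomes: 11! = 39916800.
Probability = 146114/39916800 = 73057/19958400.

73057/19958400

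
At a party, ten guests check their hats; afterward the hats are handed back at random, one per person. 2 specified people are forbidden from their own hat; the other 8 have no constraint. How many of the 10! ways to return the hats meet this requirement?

2943360

Let A_j be the event that the j-th constrained one is fixed. By inclusion-exclusion over the 2 events:
Σ_{j=0}^{2} (-1)^j C(2,j)(10-j)!
= C(2,0)·10! - C(2,1)·9! + C(2,2)·8!
= 3628800 - 725760 + 40320
= 2943360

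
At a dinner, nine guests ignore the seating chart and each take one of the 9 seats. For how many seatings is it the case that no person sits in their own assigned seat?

133496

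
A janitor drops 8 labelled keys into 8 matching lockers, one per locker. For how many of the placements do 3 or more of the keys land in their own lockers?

3235

# with exactly i fixed is C(8,i)·!(8-i); sum over i=3..8:
  i=3: C(8,3)·!5 = 56·44 = 2464
  i=4: C(8,4)·!4 = 70·9 = 630
  i=5: C(8,5)·!3 = 56·2 = 112
  i=6: C(8,6)·!2 = 28·1 = 28
  i=7: C(8,7)·!1 = 8·0 = 0
  i=8: C(8,8)·!0 = 1·1 = 1
Total = 3235.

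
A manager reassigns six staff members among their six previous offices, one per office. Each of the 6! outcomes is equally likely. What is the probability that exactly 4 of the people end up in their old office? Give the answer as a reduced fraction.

Favorable outcomes: C(6,4)·!2 = 15·1 = 15.
Total outcomes: 6! = 720.
Probability = 15/720 = 1/48.

1/48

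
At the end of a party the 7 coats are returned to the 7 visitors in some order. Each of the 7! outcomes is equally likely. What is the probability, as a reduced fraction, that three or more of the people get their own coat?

407/5040

Favorable outcomes: Σ_{i≥3} C(7,i)·!(7-i) = 35·9 + 35·2 + 21·1 + 7·0 + 1·1 = 407.
Total outcomes: 7! = 5040.
Probability = 407/5040 = 407/5040.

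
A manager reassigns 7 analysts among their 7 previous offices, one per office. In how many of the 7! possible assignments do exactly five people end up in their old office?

21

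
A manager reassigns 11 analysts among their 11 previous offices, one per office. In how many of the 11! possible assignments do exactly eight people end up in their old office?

Pick the 8 fixed positions: C(11,8) = 165 ways.
The other 3 form a derangement: !3 = 2.
Total: 165 × 2 = 330.

330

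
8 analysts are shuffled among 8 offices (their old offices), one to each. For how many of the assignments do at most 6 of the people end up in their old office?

# with exactly i fixed is C(8,i)·!(8-i); sum over i=0..6:
  i=0: C(8,0)·!8 = 1·14833 = 14833
  i=1: C(8,1)·!7 = 8·1854 = 14832
  i=2: C(8,2)·!6 = 28·265 = 7420
  i=3: C(8,3)·!5 = 56·44 = 2464
  i=4: C(8,4)·!4 = 70·9 = 630
  i=5: C(8,5)·!3 = 56·2 = 112
  i=6: C(8,6)·!2 = 28·1 = 28
Total = 40319.

40319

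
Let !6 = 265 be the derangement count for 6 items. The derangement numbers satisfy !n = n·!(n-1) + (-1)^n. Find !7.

!7 = 7·265 - 1 = 1854.

1854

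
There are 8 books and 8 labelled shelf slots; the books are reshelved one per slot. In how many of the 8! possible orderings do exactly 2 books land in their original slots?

7420

Choose which 2 of the 8 are fixed: C(8,2) = 28.
The remaining 6 must be deranged: !6 = 265.
Total: 28 × 265 = 7420.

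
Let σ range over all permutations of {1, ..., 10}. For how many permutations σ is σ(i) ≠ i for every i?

1334961

Use !n = n·!(n-1) + (-1)^n.
!10 = 10·133496 + 1 = 1334961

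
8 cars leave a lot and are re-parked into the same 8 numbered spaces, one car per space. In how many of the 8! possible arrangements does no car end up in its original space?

14833

Use !n = n·!(n-1) + (-1)^n.
!8 = 8·1854 + 1 = 14833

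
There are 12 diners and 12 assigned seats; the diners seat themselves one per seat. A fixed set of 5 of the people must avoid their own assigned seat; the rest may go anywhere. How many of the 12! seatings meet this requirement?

312273360

Inclusion-exclusion on the 5 forbidden self-matches:
Σ_{j=0}^{5} (-1)^j C(5,j)(12-j)!
= C(5,0)·12! - C(5,1)·11! + C(5,2)·10! - C(5,3)·9! + C(5,4)·8! - C(5,5)·7!
= 479001600 - 199584000 + 36288000 - 3628800 + 201600 - 5040
= 312273360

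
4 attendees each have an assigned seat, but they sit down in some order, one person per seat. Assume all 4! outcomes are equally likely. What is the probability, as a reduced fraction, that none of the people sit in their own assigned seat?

Favorable outcomes: !4 = 9.
Total outcomes: 4! = 24.
Probability = 9/24 = 3/8.

3/8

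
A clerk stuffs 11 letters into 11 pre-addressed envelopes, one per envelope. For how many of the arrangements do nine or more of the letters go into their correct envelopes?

# with exactly i fixed is C(11,i)·!(11-i); sum over i=9..11:
  i=9: C(11,9)·!2 = 55·1 = 55
  i=10: C(11,10)·!1 = 11·0 = 0
  i=11: C(11,11)·!0 = 1·1 = 1
Total = 56.

56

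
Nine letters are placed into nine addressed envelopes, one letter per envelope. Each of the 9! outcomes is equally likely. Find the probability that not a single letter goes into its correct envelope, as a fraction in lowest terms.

Favorable outcomes: !9 = 133496.
Total outcomes: 9! = 362880.
Probability = 133496/362880 = 16687/45360.

16687/45360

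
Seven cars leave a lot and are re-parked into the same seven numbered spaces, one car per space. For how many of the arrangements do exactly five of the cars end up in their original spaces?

21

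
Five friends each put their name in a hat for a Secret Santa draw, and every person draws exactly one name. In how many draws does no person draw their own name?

Use !n = (n-1)(!(n-1) + !(n-2)).
!5 = 4·(9 + 2) = 4·11 = 44

44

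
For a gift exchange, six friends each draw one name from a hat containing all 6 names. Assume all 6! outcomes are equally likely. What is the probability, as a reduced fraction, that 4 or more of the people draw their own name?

1/45

Favorable outcomes: Σ_{i≥4} C(6,i)·!(6-i) = 15·1 + 6·0 + 1·1 = 16.
Total outcomes: 6! = 720.
Probability = 16/720 = 1/45.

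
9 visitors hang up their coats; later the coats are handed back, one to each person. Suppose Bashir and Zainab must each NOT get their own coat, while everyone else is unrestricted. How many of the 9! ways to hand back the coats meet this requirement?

287280

Inclusion-exclusion on the 2 forbidden self-matches:
Σ_{j=0}^{2} (-1)^j C(2,j)(9-j)!
= C(2,0)·9! - C(2,1)·8! + C(2,2)·7!
= 362880 - 80640 + 5040
= 287280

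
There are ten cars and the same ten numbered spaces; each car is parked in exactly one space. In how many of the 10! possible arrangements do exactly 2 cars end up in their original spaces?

667485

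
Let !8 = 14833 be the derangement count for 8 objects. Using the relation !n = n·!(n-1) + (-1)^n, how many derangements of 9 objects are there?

!9 = 9·14833 - 1 = 133496.

133496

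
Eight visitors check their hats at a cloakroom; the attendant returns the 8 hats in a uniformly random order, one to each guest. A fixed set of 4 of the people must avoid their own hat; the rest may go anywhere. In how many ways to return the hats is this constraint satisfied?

24024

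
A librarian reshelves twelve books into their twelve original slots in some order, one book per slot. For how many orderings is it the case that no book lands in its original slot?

The number of derangements of 12 is !12 = Σ_{k=0}^{12} (-1)^k·12!/k!
= 12! - 12!/1! + 12!/2! - 12!/3! + 12!/4! - 12!/5! + 12!/6! - 12!/7! + 12!/8! - 12!/9! + 12!/10! - 12!/11! + 12!/12!
= 479001600 - 479001600 + 239500800 - 79833600 + 19958400 - 3991680 + 665280 - 95040 + 11880 - 1320 + 132 - 12 + 1
= 176214841

176214841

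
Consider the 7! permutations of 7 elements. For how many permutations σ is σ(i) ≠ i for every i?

1854

Use !n = n·!(n-1) + (-1)^n.
!7 = 7·265 - 1 = 1854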